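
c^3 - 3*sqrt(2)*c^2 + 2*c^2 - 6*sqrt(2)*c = c*(c + 2)*(c - 3*sqrt(2))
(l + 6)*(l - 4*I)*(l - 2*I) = l^3 + 6*l^2 - 6*I*l^2 - 8*l - 36*I*l - 48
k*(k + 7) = k^2 + 7*k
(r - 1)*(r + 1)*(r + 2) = r^3 + 2*r^2 - r - 2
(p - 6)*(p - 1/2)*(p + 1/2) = p^3 - 6*p^2 - p/4 + 3/2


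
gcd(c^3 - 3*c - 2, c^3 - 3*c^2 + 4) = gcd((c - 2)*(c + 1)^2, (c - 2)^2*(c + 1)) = c^2 - c - 2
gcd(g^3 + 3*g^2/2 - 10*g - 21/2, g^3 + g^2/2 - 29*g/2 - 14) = g^2 + 9*g/2 + 7/2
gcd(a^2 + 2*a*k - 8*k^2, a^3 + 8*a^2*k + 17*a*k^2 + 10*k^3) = 1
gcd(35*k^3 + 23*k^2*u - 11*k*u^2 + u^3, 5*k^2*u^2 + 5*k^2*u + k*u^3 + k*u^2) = 1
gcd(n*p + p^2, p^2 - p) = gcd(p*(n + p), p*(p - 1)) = p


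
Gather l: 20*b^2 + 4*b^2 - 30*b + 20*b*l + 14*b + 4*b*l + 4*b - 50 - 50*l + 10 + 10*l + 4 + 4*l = 24*b^2 - 12*b + l*(24*b - 36) - 36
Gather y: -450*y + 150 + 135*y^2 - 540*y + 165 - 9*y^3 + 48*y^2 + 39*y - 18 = -9*y^3 + 183*y^2 - 951*y + 297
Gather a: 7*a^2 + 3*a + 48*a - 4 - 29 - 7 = 7*a^2 + 51*a - 40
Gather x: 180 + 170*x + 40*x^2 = 40*x^2 + 170*x + 180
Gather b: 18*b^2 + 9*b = 18*b^2 + 9*b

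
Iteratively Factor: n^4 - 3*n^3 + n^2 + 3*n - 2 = (n - 1)*(n^3 - 2*n^2 - n + 2) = (n - 1)^2*(n^2 - n - 2) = (n - 1)^2*(n + 1)*(n - 2)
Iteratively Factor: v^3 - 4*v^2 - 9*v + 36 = (v - 3)*(v^2 - v - 12) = (v - 4)*(v - 3)*(v + 3)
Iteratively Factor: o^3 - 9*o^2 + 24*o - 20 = (o - 2)*(o^2 - 7*o + 10) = (o - 5)*(o - 2)*(o - 2)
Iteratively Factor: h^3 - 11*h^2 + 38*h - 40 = (h - 2)*(h^2 - 9*h + 20) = (h - 5)*(h - 2)*(h - 4)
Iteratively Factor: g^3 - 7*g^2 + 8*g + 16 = (g + 1)*(g^2 - 8*g + 16) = (g - 4)*(g + 1)*(g - 4)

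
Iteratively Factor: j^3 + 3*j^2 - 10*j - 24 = (j + 2)*(j^2 + j - 12) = (j - 3)*(j + 2)*(j + 4)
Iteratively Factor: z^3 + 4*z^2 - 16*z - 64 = (z + 4)*(z^2 - 16) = (z - 4)*(z + 4)*(z + 4)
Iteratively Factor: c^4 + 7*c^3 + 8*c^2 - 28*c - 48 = (c + 3)*(c^3 + 4*c^2 - 4*c - 16) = (c + 3)*(c + 4)*(c^2 - 4) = (c - 2)*(c + 3)*(c + 4)*(c + 2)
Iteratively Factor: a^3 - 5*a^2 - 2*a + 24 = (a - 4)*(a^2 - a - 6) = (a - 4)*(a - 3)*(a + 2)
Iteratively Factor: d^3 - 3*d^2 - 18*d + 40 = (d - 2)*(d^2 - d - 20) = (d - 5)*(d - 2)*(d + 4)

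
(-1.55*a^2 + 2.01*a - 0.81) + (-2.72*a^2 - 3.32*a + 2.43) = -4.27*a^2 - 1.31*a + 1.62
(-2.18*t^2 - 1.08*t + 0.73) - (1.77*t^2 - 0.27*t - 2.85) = -3.95*t^2 - 0.81*t + 3.58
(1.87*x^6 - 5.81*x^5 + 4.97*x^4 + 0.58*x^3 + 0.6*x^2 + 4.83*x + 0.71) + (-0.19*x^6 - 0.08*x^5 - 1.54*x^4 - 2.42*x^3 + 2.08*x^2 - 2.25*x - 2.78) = 1.68*x^6 - 5.89*x^5 + 3.43*x^4 - 1.84*x^3 + 2.68*x^2 + 2.58*x - 2.07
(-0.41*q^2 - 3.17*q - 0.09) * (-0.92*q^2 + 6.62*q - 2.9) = 0.3772*q^4 + 0.2022*q^3 - 19.7136*q^2 + 8.5972*q + 0.261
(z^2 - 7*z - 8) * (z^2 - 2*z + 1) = z^4 - 9*z^3 + 7*z^2 + 9*z - 8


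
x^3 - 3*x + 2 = (x - 1)^2*(x + 2)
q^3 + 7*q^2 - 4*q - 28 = (q - 2)*(q + 2)*(q + 7)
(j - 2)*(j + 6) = j^2 + 4*j - 12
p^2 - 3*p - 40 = (p - 8)*(p + 5)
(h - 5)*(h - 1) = h^2 - 6*h + 5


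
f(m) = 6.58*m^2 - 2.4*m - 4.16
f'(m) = 13.16*m - 2.4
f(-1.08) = 6.11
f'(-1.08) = -16.61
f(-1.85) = 22.80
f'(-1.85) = -26.75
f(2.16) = 21.36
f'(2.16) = 26.03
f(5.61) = 189.46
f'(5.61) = 71.43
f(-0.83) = 2.36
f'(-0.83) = -13.32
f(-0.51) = -1.22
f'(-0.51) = -9.11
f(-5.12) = 180.62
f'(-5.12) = -69.78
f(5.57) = 186.62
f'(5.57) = 70.90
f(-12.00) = 972.16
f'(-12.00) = -160.32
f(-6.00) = 247.12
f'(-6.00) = -81.36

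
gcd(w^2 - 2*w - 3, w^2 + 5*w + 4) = w + 1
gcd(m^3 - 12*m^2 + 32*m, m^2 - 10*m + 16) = m - 8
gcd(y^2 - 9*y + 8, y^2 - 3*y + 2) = y - 1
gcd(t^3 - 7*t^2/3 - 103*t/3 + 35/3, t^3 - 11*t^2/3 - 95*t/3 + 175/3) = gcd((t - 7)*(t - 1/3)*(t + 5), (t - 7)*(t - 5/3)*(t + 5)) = t^2 - 2*t - 35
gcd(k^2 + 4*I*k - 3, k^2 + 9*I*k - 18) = k + 3*I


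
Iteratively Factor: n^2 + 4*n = (n + 4)*(n)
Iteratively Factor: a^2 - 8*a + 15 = (a - 3)*(a - 5)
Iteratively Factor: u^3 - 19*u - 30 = (u - 5)*(u^2 + 5*u + 6) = (u - 5)*(u + 3)*(u + 2)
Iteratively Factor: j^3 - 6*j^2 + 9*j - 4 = (j - 4)*(j^2 - 2*j + 1) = (j - 4)*(j - 1)*(j - 1)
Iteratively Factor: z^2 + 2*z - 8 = (z + 4)*(z - 2)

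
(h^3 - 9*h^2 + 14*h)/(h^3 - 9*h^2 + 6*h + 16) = h*(h - 7)/(h^2 - 7*h - 8)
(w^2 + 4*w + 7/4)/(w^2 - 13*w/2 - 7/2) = (w + 7/2)/(w - 7)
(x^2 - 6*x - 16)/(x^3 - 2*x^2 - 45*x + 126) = (x^2 - 6*x - 16)/(x^3 - 2*x^2 - 45*x + 126)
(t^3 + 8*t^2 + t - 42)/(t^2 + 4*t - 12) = (t^2 + 10*t + 21)/(t + 6)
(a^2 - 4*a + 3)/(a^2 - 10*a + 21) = (a - 1)/(a - 7)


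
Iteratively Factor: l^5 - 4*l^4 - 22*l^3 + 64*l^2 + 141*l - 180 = (l + 3)*(l^4 - 7*l^3 - l^2 + 67*l - 60) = (l - 5)*(l + 3)*(l^3 - 2*l^2 - 11*l + 12) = (l - 5)*(l - 4)*(l + 3)*(l^2 + 2*l - 3) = (l - 5)*(l - 4)*(l + 3)^2*(l - 1)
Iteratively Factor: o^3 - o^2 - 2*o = (o + 1)*(o^2 - 2*o) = (o - 2)*(o + 1)*(o)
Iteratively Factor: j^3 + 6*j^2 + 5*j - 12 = (j + 3)*(j^2 + 3*j - 4) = (j + 3)*(j + 4)*(j - 1)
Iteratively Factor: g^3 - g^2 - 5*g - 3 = (g + 1)*(g^2 - 2*g - 3) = (g + 1)^2*(g - 3)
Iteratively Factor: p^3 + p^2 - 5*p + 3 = (p - 1)*(p^2 + 2*p - 3) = (p - 1)*(p + 3)*(p - 1)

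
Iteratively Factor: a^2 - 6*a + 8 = (a - 4)*(a - 2)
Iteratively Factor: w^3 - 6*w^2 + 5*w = (w - 1)*(w^2 - 5*w) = (w - 5)*(w - 1)*(w)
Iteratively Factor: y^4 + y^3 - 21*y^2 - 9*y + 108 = (y - 3)*(y^3 + 4*y^2 - 9*y - 36) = (y - 3)^2*(y^2 + 7*y + 12) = (y - 3)^2*(y + 3)*(y + 4)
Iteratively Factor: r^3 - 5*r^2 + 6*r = (r - 2)*(r^2 - 3*r) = r*(r - 2)*(r - 3)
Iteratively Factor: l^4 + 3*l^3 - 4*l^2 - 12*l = (l)*(l^3 + 3*l^2 - 4*l - 12) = l*(l + 2)*(l^2 + l - 6) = l*(l + 2)*(l + 3)*(l - 2)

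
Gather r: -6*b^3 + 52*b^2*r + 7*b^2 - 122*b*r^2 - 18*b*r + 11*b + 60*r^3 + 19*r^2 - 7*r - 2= -6*b^3 + 7*b^2 + 11*b + 60*r^3 + r^2*(19 - 122*b) + r*(52*b^2 - 18*b - 7) - 2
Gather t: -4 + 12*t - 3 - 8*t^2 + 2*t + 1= -8*t^2 + 14*t - 6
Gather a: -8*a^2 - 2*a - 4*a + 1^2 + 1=-8*a^2 - 6*a + 2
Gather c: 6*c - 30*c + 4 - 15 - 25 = -24*c - 36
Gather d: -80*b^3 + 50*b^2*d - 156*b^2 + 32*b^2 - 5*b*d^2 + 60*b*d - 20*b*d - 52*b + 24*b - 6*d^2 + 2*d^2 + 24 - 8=-80*b^3 - 124*b^2 - 28*b + d^2*(-5*b - 4) + d*(50*b^2 + 40*b) + 16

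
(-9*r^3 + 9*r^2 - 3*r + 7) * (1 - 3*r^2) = 27*r^5 - 27*r^4 - 12*r^2 - 3*r + 7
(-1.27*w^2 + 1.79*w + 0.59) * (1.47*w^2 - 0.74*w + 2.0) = -1.8669*w^4 + 3.5711*w^3 - 2.9973*w^2 + 3.1434*w + 1.18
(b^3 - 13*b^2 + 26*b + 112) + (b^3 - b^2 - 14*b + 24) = 2*b^3 - 14*b^2 + 12*b + 136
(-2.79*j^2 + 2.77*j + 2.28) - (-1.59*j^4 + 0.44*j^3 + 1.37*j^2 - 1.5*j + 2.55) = 1.59*j^4 - 0.44*j^3 - 4.16*j^2 + 4.27*j - 0.27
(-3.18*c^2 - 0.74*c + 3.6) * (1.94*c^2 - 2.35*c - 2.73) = -6.1692*c^4 + 6.0374*c^3 + 17.4044*c^2 - 6.4398*c - 9.828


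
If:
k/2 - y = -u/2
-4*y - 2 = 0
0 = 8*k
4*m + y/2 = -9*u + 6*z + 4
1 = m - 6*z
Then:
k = 0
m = 49/12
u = -1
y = -1/2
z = 37/72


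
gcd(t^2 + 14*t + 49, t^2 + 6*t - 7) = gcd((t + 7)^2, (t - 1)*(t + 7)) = t + 7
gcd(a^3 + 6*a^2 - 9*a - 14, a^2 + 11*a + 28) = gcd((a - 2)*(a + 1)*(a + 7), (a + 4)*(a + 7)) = a + 7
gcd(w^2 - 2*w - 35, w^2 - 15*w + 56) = w - 7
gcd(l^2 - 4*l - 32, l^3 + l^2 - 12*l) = l + 4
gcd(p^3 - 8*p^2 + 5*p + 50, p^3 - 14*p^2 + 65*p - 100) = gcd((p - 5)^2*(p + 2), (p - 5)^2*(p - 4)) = p^2 - 10*p + 25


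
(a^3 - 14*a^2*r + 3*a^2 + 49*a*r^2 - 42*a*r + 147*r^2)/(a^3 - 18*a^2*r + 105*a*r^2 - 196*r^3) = (-a - 3)/(-a + 4*r)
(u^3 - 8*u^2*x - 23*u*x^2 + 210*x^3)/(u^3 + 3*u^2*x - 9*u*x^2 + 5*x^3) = (u^2 - 13*u*x + 42*x^2)/(u^2 - 2*u*x + x^2)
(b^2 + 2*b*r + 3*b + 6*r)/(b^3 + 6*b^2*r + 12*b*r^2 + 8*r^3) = (b + 3)/(b^2 + 4*b*r + 4*r^2)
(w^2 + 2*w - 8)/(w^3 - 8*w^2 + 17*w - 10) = (w + 4)/(w^2 - 6*w + 5)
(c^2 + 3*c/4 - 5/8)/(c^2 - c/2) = (c + 5/4)/c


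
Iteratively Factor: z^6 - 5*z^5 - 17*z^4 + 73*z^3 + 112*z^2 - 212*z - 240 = (z - 2)*(z^5 - 3*z^4 - 23*z^3 + 27*z^2 + 166*z + 120) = (z - 2)*(z + 2)*(z^4 - 5*z^3 - 13*z^2 + 53*z + 60) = (z - 4)*(z - 2)*(z + 2)*(z^3 - z^2 - 17*z - 15) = (z - 4)*(z - 2)*(z + 2)*(z + 3)*(z^2 - 4*z - 5) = (z - 4)*(z - 2)*(z + 1)*(z + 2)*(z + 3)*(z - 5)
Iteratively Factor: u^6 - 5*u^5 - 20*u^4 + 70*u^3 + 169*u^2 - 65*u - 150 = (u - 5)*(u^5 - 20*u^3 - 30*u^2 + 19*u + 30) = (u - 5)*(u + 3)*(u^4 - 3*u^3 - 11*u^2 + 3*u + 10) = (u - 5)*(u + 1)*(u + 3)*(u^3 - 4*u^2 - 7*u + 10) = (u - 5)*(u - 1)*(u + 1)*(u + 3)*(u^2 - 3*u - 10) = (u - 5)^2*(u - 1)*(u + 1)*(u + 3)*(u + 2)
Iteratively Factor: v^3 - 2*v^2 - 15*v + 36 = (v - 3)*(v^2 + v - 12) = (v - 3)*(v + 4)*(v - 3)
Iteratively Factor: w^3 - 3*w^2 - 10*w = (w - 5)*(w^2 + 2*w) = (w - 5)*(w + 2)*(w)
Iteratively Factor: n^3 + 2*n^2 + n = (n + 1)*(n^2 + n) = n*(n + 1)*(n + 1)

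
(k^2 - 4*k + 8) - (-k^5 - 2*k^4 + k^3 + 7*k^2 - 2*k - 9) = k^5 + 2*k^4 - k^3 - 6*k^2 - 2*k + 17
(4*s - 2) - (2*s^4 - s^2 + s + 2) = -2*s^4 + s^2 + 3*s - 4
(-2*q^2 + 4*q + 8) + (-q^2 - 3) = -3*q^2 + 4*q + 5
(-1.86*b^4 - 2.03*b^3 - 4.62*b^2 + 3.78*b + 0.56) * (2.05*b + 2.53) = -3.813*b^5 - 8.8673*b^4 - 14.6069*b^3 - 3.9396*b^2 + 10.7114*b + 1.4168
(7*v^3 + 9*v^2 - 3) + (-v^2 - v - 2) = 7*v^3 + 8*v^2 - v - 5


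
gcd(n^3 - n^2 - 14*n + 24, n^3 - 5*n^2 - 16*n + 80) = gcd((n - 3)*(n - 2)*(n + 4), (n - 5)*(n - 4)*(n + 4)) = n + 4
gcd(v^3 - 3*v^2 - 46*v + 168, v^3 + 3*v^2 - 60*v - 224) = v + 7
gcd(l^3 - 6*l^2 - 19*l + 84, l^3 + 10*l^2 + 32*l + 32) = l + 4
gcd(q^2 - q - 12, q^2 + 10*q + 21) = q + 3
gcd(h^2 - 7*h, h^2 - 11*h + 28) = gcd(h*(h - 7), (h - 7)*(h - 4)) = h - 7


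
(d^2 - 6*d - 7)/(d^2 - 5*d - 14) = (d + 1)/(d + 2)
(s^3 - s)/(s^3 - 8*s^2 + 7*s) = (s + 1)/(s - 7)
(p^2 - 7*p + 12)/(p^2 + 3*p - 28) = (p - 3)/(p + 7)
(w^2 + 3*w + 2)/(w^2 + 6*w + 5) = (w + 2)/(w + 5)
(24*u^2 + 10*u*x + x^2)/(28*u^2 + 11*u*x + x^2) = (6*u + x)/(7*u + x)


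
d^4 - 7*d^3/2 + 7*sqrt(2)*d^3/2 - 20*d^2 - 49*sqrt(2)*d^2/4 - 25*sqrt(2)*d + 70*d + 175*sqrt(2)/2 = (d - 7/2)*(d - 5*sqrt(2)/2)*(d + sqrt(2))*(d + 5*sqrt(2))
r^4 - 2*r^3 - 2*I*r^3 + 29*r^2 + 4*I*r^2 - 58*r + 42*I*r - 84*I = (r - 2)*(r - 7*I)*(r + 2*I)*(r + 3*I)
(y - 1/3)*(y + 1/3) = y^2 - 1/9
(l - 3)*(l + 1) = l^2 - 2*l - 3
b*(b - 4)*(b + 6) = b^3 + 2*b^2 - 24*b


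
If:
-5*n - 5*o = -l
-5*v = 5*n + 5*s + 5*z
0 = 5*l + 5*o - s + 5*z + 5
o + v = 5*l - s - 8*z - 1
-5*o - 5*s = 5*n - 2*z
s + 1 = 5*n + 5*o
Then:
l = 139/82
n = 2247/410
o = -1054/205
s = 57/82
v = -1796/205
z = 106/41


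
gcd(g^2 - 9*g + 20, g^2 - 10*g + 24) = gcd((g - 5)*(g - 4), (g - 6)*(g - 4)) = g - 4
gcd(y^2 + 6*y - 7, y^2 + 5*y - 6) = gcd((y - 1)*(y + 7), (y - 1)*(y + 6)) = y - 1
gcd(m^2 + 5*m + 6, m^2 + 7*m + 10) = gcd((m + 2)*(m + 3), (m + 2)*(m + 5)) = m + 2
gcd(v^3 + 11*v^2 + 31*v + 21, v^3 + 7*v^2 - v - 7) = v^2 + 8*v + 7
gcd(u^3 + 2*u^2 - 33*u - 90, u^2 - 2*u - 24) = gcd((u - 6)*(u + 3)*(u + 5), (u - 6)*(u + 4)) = u - 6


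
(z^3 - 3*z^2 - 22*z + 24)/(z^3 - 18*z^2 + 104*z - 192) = (z^2 + 3*z - 4)/(z^2 - 12*z + 32)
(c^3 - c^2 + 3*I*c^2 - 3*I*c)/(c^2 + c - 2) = c*(c + 3*I)/(c + 2)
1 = 1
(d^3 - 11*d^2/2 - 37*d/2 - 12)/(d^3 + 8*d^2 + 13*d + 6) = (d^2 - 13*d/2 - 12)/(d^2 + 7*d + 6)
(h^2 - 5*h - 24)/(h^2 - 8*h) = (h + 3)/h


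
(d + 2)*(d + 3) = d^2 + 5*d + 6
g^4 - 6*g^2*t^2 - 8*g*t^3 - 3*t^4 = (g - 3*t)*(g + t)^3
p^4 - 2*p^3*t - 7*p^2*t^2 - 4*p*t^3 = p*(p - 4*t)*(p + t)^2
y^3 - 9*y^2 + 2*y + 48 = (y - 8)*(y - 3)*(y + 2)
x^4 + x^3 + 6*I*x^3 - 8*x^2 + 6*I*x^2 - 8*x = x*(x + 1)*(x + 2*I)*(x + 4*I)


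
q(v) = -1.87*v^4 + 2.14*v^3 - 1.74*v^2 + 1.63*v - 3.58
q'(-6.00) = 1869.31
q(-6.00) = -2961.76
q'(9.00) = -4962.59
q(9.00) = -10838.86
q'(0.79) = -0.80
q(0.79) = -3.05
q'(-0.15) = 2.32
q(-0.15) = -3.87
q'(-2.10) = 106.52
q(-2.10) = -70.86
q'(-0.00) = 1.63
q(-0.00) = -3.58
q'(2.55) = -89.53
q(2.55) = -54.32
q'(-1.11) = 23.63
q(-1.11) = -13.30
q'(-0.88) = 14.76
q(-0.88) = -8.94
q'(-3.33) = 360.62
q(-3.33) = -337.27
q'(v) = -7.48*v^3 + 6.42*v^2 - 3.48*v + 1.63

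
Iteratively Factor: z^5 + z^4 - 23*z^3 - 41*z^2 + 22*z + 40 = (z - 5)*(z^4 + 6*z^3 + 7*z^2 - 6*z - 8) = (z - 5)*(z + 1)*(z^3 + 5*z^2 + 2*z - 8) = (z - 5)*(z + 1)*(z + 2)*(z^2 + 3*z - 4) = (z - 5)*(z + 1)*(z + 2)*(z + 4)*(z - 1)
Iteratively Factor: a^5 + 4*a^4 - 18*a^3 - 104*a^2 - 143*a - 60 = (a + 1)*(a^4 + 3*a^3 - 21*a^2 - 83*a - 60) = (a + 1)*(a + 4)*(a^3 - a^2 - 17*a - 15) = (a + 1)^2*(a + 4)*(a^2 - 2*a - 15) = (a + 1)^2*(a + 3)*(a + 4)*(a - 5)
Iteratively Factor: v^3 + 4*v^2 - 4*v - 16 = (v + 2)*(v^2 + 2*v - 8) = (v - 2)*(v + 2)*(v + 4)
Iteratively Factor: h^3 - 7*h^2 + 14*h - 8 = (h - 1)*(h^2 - 6*h + 8) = (h - 4)*(h - 1)*(h - 2)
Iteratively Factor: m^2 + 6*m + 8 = (m + 2)*(m + 4)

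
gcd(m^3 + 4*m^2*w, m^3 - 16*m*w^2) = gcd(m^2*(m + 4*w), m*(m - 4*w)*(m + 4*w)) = m^2 + 4*m*w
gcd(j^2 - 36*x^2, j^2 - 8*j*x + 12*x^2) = -j + 6*x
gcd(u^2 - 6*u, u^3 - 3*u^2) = u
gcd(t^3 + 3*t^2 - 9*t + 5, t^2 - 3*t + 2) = t - 1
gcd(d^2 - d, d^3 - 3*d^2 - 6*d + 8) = d - 1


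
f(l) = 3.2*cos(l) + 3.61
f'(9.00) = -1.32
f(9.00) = 0.69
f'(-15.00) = 2.08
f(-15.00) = 1.18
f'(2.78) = -1.13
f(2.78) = 0.62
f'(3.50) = 1.12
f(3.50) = 0.61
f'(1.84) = -3.08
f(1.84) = 2.76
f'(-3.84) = -2.06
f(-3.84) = 1.16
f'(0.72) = -2.11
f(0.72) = 6.02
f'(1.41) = -3.16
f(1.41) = 4.12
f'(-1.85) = 3.08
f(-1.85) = 2.73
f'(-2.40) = 2.16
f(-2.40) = 1.25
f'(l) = -3.2*sin(l)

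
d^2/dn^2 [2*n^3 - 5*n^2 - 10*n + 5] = 12*n - 10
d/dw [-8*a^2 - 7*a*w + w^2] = -7*a + 2*w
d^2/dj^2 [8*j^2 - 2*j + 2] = 16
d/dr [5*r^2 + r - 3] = 10*r + 1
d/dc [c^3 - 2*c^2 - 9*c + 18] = 3*c^2 - 4*c - 9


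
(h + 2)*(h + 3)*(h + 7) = h^3 + 12*h^2 + 41*h + 42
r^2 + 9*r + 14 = (r + 2)*(r + 7)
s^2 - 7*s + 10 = (s - 5)*(s - 2)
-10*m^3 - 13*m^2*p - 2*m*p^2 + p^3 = (-5*m + p)*(m + p)*(2*m + p)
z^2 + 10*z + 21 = (z + 3)*(z + 7)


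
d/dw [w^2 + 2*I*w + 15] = 2*w + 2*I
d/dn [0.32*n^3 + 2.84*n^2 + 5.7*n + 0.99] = 0.96*n^2 + 5.68*n + 5.7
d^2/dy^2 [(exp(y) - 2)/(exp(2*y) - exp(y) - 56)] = (exp(4*y) - 7*exp(3*y) + 342*exp(2*y) - 506*exp(y) + 3248)*exp(y)/(exp(6*y) - 3*exp(5*y) - 165*exp(4*y) + 335*exp(3*y) + 9240*exp(2*y) - 9408*exp(y) - 175616)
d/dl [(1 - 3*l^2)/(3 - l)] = (-3*l^2 + 6*l*(l - 3) + 1)/(l - 3)^2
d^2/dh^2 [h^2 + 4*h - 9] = 2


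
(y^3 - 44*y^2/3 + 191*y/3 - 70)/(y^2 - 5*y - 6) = (3*y^2 - 26*y + 35)/(3*(y + 1))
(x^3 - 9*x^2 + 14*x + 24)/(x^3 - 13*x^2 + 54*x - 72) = (x + 1)/(x - 3)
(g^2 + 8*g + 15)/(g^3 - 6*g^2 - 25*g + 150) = (g + 3)/(g^2 - 11*g + 30)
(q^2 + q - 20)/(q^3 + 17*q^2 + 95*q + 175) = (q - 4)/(q^2 + 12*q + 35)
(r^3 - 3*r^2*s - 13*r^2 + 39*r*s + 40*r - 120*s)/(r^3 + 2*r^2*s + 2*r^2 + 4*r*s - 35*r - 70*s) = (r^2 - 3*r*s - 8*r + 24*s)/(r^2 + 2*r*s + 7*r + 14*s)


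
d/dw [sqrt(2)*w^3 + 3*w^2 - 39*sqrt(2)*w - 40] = 3*sqrt(2)*w^2 + 6*w - 39*sqrt(2)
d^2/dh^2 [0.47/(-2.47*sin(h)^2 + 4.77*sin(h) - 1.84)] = (11.469692*sin(h)^4 - 16.612479*sin(h)^3 - 15.054899*sin(h)^2 + 37.350054*sin(h) - 17.115614)/(2.47*sin(h)^2 - 4.77*sin(h) + 1.84)^3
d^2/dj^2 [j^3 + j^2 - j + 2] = 6*j + 2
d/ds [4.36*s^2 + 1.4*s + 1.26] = 8.72*s + 1.4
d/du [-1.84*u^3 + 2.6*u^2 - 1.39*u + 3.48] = -5.52*u^2 + 5.2*u - 1.39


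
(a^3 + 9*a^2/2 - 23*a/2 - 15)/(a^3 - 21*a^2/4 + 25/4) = 2*(2*a^2 + 7*a - 30)/(4*a^2 - 25*a + 25)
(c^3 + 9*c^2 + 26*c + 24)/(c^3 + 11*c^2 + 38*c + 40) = (c + 3)/(c + 5)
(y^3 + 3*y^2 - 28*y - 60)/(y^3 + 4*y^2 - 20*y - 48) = (y - 5)/(y - 4)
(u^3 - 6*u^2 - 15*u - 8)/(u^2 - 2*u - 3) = (u^2 - 7*u - 8)/(u - 3)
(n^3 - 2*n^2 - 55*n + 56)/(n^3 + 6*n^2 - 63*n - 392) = (n - 1)/(n + 7)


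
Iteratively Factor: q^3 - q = (q - 1)*(q^2 + q) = q*(q - 1)*(q + 1)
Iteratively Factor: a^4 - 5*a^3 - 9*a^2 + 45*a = (a + 3)*(a^3 - 8*a^2 + 15*a) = (a - 3)*(a + 3)*(a^2 - 5*a) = (a - 5)*(a - 3)*(a + 3)*(a)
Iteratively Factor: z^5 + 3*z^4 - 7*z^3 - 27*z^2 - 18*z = (z + 1)*(z^4 + 2*z^3 - 9*z^2 - 18*z) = (z + 1)*(z + 3)*(z^3 - z^2 - 6*z) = z*(z + 1)*(z + 3)*(z^2 - z - 6) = z*(z - 3)*(z + 1)*(z + 3)*(z + 2)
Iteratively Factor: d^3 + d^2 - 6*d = (d - 2)*(d^2 + 3*d) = (d - 2)*(d + 3)*(d)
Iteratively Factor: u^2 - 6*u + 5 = (u - 5)*(u - 1)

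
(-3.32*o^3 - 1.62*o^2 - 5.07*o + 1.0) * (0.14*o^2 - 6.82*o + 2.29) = -0.4648*o^5 + 22.4156*o^4 + 2.7358*o^3 + 31.0076*o^2 - 18.4303*o + 2.29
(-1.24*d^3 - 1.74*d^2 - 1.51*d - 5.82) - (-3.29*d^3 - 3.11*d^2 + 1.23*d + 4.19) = 2.05*d^3 + 1.37*d^2 - 2.74*d - 10.01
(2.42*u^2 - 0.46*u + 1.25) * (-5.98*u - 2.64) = -14.4716*u^3 - 3.638*u^2 - 6.2606*u - 3.3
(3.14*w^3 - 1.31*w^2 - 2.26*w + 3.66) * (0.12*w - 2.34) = 0.3768*w^4 - 7.5048*w^3 + 2.7942*w^2 + 5.7276*w - 8.5644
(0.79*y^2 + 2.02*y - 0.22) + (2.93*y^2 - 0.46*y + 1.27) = 3.72*y^2 + 1.56*y + 1.05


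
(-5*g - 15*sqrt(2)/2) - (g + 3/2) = -6*g - 15*sqrt(2)/2 - 3/2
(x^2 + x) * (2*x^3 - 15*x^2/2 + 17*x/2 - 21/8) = 2*x^5 - 11*x^4/2 + x^3 + 47*x^2/8 - 21*x/8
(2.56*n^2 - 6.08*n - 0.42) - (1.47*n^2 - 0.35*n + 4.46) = 1.09*n^2 - 5.73*n - 4.88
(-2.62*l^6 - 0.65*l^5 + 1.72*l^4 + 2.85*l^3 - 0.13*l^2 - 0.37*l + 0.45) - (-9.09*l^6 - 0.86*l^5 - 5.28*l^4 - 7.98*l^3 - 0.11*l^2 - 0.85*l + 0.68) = 6.47*l^6 + 0.21*l^5 + 7.0*l^4 + 10.83*l^3 - 0.02*l^2 + 0.48*l - 0.23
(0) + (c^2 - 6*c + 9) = c^2 - 6*c + 9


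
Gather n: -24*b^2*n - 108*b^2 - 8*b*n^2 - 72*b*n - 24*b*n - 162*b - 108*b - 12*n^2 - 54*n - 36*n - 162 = -108*b^2 - 270*b + n^2*(-8*b - 12) + n*(-24*b^2 - 96*b - 90) - 162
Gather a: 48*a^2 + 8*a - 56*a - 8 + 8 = 48*a^2 - 48*a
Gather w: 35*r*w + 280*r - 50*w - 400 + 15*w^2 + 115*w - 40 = 280*r + 15*w^2 + w*(35*r + 65) - 440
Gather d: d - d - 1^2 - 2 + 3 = 0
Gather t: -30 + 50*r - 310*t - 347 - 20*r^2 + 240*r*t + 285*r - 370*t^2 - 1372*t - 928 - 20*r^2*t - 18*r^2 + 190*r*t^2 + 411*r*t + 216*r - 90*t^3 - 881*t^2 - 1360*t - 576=-38*r^2 + 551*r - 90*t^3 + t^2*(190*r - 1251) + t*(-20*r^2 + 651*r - 3042) - 1881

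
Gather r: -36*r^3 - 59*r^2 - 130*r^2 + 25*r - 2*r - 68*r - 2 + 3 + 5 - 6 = -36*r^3 - 189*r^2 - 45*r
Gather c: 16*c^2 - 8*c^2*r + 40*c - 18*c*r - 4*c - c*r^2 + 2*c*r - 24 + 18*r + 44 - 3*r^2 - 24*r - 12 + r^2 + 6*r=c^2*(16 - 8*r) + c*(-r^2 - 16*r + 36) - 2*r^2 + 8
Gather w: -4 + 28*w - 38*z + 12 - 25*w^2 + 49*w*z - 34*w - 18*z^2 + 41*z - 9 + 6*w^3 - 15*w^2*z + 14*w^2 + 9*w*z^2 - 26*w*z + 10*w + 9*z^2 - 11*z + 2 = 6*w^3 + w^2*(-15*z - 11) + w*(9*z^2 + 23*z + 4) - 9*z^2 - 8*z + 1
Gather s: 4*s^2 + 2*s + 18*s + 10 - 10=4*s^2 + 20*s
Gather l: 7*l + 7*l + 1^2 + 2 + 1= 14*l + 4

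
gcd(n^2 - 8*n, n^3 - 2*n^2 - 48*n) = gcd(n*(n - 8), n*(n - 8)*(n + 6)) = n^2 - 8*n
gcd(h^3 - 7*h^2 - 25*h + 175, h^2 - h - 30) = h + 5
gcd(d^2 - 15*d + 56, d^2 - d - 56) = d - 8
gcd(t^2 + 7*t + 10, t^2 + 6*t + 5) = t + 5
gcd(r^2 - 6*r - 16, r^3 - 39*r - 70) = r + 2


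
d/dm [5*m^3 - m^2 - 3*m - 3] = 15*m^2 - 2*m - 3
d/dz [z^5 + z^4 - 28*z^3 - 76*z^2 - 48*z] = 5*z^4 + 4*z^3 - 84*z^2 - 152*z - 48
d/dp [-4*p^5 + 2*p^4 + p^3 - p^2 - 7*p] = -20*p^4 + 8*p^3 + 3*p^2 - 2*p - 7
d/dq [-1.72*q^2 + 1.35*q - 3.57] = 1.35 - 3.44*q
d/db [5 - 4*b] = -4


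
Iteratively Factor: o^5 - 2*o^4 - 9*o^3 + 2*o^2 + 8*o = (o - 1)*(o^4 - o^3 - 10*o^2 - 8*o) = o*(o - 1)*(o^3 - o^2 - 10*o - 8) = o*(o - 1)*(o + 2)*(o^2 - 3*o - 4) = o*(o - 4)*(o - 1)*(o + 2)*(o + 1)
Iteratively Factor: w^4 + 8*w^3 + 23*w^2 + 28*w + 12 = (w + 3)*(w^3 + 5*w^2 + 8*w + 4) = (w + 1)*(w + 3)*(w^2 + 4*w + 4) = (w + 1)*(w + 2)*(w + 3)*(w + 2)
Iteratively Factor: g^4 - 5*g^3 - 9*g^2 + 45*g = (g)*(g^3 - 5*g^2 - 9*g + 45) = g*(g - 3)*(g^2 - 2*g - 15) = g*(g - 5)*(g - 3)*(g + 3)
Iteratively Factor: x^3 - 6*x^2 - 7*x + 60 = (x - 5)*(x^2 - x - 12) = (x - 5)*(x + 3)*(x - 4)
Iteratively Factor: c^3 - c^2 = (c)*(c^2 - c) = c*(c - 1)*(c)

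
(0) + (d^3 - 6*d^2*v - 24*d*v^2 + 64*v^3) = d^3 - 6*d^2*v - 24*d*v^2 + 64*v^3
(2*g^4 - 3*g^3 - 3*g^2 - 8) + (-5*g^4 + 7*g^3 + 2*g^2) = -3*g^4 + 4*g^3 - g^2 - 8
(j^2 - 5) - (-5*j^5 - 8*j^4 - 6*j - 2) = 5*j^5 + 8*j^4 + j^2 + 6*j - 3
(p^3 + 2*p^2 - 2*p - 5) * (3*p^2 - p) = 3*p^5 + 5*p^4 - 8*p^3 - 13*p^2 + 5*p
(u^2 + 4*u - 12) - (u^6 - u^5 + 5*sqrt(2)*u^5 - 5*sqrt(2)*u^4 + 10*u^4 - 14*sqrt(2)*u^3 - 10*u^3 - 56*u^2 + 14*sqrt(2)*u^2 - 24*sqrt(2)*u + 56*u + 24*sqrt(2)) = -u^6 - 5*sqrt(2)*u^5 + u^5 - 10*u^4 + 5*sqrt(2)*u^4 + 10*u^3 + 14*sqrt(2)*u^3 - 14*sqrt(2)*u^2 + 57*u^2 - 52*u + 24*sqrt(2)*u - 24*sqrt(2) - 12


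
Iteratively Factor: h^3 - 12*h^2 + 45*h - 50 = (h - 5)*(h^2 - 7*h + 10) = (h - 5)^2*(h - 2)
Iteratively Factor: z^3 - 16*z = (z)*(z^2 - 16) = z*(z - 4)*(z + 4)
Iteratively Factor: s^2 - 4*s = (s)*(s - 4)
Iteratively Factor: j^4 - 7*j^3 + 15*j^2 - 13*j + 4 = (j - 1)*(j^3 - 6*j^2 + 9*j - 4) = (j - 1)^2*(j^2 - 5*j + 4) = (j - 4)*(j - 1)^2*(j - 1)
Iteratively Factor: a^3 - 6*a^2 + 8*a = (a)*(a^2 - 6*a + 8) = a*(a - 2)*(a - 4)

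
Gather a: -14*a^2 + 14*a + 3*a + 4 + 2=-14*a^2 + 17*a + 6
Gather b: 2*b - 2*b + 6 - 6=0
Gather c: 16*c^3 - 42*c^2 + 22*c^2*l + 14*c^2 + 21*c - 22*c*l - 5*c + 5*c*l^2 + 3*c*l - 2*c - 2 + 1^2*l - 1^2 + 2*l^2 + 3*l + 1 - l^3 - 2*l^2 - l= 16*c^3 + c^2*(22*l - 28) + c*(5*l^2 - 19*l + 14) - l^3 + 3*l - 2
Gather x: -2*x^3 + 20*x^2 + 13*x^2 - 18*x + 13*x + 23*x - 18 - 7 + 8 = -2*x^3 + 33*x^2 + 18*x - 17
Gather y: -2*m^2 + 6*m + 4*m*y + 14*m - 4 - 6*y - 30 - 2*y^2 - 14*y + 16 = -2*m^2 + 20*m - 2*y^2 + y*(4*m - 20) - 18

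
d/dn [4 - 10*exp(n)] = -10*exp(n)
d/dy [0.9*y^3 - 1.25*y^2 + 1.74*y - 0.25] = 2.7*y^2 - 2.5*y + 1.74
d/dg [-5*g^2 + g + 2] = 1 - 10*g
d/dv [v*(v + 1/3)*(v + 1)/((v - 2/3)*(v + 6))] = (9*v^4 + 96*v^3 - 47*v^2 - 96*v - 12)/(9*v^4 + 96*v^3 + 184*v^2 - 384*v + 144)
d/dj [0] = 0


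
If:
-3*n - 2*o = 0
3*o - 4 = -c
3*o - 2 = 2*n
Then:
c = 34/13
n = -4/13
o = 6/13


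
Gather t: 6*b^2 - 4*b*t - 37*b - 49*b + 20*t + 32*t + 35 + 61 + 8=6*b^2 - 86*b + t*(52 - 4*b) + 104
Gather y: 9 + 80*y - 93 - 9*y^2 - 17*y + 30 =-9*y^2 + 63*y - 54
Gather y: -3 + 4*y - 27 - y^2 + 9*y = -y^2 + 13*y - 30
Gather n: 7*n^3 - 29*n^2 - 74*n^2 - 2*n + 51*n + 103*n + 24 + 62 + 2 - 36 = 7*n^3 - 103*n^2 + 152*n + 52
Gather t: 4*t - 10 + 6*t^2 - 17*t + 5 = 6*t^2 - 13*t - 5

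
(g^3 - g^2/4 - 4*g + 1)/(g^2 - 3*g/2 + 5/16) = 4*(g^2 - 4)/(4*g - 5)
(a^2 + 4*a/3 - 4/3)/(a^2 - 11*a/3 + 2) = (a + 2)/(a - 3)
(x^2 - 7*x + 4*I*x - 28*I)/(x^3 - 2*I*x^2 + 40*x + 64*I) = (x - 7)/(x^2 - 6*I*x + 16)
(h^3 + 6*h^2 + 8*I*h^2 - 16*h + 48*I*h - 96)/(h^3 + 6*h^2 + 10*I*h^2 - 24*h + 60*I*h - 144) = (h + 4*I)/(h + 6*I)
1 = 1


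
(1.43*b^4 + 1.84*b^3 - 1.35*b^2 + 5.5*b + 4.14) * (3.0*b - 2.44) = 4.29*b^5 + 2.0308*b^4 - 8.5396*b^3 + 19.794*b^2 - 1.0*b - 10.1016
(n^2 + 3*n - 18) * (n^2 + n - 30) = n^4 + 4*n^3 - 45*n^2 - 108*n + 540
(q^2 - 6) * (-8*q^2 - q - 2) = -8*q^4 - q^3 + 46*q^2 + 6*q + 12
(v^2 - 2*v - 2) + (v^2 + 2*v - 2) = 2*v^2 - 4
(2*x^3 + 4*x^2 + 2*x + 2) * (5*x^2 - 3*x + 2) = 10*x^5 + 14*x^4 + 2*x^3 + 12*x^2 - 2*x + 4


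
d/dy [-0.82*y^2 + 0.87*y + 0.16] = 0.87 - 1.64*y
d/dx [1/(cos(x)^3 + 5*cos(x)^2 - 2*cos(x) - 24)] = (3*cos(x)^2 + 10*cos(x) - 2)*sin(x)/(cos(x)^3 + 5*cos(x)^2 - 2*cos(x) - 24)^2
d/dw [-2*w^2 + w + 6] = 1 - 4*w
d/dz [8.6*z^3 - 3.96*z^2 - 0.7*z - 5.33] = 25.8*z^2 - 7.92*z - 0.7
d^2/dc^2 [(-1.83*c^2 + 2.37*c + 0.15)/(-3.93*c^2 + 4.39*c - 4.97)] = (-10.063944*c^3 - 228.362868*c^2 + 293.273892*c - 12.935448)/(60.698457*c^6 - 203.409333*c^5 + 457.501518*c^4 - 599.080033*c^3 + 578.570622*c^2 - 325.310853*c + 122.763473)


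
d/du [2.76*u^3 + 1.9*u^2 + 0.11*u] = 8.28*u^2 + 3.8*u + 0.11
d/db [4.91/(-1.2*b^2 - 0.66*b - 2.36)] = (11.784*b + 3.2406)/(1.2*b^2 + 0.66*b + 2.36)^2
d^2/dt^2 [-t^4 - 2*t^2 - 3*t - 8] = -12*t^2 - 4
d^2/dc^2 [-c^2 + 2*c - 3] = -2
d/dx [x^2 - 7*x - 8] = 2*x - 7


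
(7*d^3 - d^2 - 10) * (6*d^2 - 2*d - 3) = 42*d^5 - 20*d^4 - 19*d^3 - 57*d^2 + 20*d + 30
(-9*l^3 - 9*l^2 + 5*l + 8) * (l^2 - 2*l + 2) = -9*l^5 + 9*l^4 + 5*l^3 - 20*l^2 - 6*l + 16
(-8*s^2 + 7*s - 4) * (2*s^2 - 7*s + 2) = -16*s^4 + 70*s^3 - 73*s^2 + 42*s - 8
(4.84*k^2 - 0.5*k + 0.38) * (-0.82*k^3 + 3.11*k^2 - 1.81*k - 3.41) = -3.9688*k^5 + 15.4624*k^4 - 10.627*k^3 - 14.4176*k^2 + 1.0172*k - 1.2958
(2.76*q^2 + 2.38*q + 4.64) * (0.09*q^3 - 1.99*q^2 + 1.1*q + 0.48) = 0.2484*q^5 - 5.2782*q^4 - 1.2826*q^3 - 5.2908*q^2 + 6.2464*q + 2.2272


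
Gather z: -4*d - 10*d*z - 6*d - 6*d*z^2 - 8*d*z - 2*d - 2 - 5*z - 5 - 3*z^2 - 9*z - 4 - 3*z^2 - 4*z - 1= -12*d + z^2*(-6*d - 6) + z*(-18*d - 18) - 12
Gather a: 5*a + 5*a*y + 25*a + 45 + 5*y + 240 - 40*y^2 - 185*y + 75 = a*(5*y + 30) - 40*y^2 - 180*y + 360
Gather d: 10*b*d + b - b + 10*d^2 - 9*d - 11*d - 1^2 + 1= 10*d^2 + d*(10*b - 20)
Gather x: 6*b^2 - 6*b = 6*b^2 - 6*b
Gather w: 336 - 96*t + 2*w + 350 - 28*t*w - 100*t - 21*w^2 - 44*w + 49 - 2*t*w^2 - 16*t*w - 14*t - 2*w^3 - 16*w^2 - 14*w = -210*t - 2*w^3 + w^2*(-2*t - 37) + w*(-44*t - 56) + 735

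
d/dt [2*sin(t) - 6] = 2*cos(t)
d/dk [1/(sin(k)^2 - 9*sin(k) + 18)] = (9 - 2*sin(k))*cos(k)/(sin(k)^2 - 9*sin(k) + 18)^2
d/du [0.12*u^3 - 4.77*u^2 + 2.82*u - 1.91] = 0.36*u^2 - 9.54*u + 2.82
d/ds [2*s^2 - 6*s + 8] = 4*s - 6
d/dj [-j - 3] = -1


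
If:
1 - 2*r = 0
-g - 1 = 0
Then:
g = -1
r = 1/2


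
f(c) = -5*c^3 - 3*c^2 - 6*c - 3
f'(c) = -15*c^2 - 6*c - 6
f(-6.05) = 1030.72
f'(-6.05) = -518.74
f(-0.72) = 1.63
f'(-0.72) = -9.46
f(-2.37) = 60.93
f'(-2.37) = -76.03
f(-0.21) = -1.83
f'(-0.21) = -5.40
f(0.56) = -8.18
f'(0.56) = -14.06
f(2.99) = -181.41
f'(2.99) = -158.04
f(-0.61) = 0.68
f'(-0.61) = -7.92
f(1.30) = -26.86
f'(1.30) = -39.15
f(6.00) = -1227.00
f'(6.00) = -582.00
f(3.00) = -183.00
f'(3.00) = -159.00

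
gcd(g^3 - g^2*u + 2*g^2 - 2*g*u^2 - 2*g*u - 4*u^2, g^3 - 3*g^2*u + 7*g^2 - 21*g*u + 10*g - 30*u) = g + 2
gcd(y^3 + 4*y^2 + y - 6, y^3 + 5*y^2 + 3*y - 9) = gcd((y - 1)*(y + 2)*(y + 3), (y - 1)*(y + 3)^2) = y^2 + 2*y - 3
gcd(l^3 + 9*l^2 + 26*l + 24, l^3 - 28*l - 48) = l^2 + 6*l + 8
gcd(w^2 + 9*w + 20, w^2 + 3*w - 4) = w + 4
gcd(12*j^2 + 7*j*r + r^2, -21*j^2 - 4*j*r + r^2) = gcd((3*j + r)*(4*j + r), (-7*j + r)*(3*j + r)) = 3*j + r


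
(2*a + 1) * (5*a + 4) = 10*a^2 + 13*a + 4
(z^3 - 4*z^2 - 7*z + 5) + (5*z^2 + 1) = z^3 + z^2 - 7*z + 6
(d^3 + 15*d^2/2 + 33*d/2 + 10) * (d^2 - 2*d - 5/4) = d^5 + 11*d^4/2 + d^3/4 - 259*d^2/8 - 325*d/8 - 25/2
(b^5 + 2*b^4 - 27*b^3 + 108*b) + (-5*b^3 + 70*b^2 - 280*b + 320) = b^5 + 2*b^4 - 32*b^3 + 70*b^2 - 172*b + 320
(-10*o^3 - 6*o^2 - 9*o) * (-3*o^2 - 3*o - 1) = 30*o^5 + 48*o^4 + 55*o^3 + 33*o^2 + 9*o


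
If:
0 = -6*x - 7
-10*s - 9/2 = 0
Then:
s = -9/20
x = -7/6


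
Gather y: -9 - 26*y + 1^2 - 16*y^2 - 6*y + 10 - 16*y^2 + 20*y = -32*y^2 - 12*y + 2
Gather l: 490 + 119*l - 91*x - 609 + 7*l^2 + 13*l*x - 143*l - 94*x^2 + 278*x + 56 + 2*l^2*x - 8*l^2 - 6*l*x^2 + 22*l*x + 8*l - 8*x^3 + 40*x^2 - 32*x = l^2*(2*x - 1) + l*(-6*x^2 + 35*x - 16) - 8*x^3 - 54*x^2 + 155*x - 63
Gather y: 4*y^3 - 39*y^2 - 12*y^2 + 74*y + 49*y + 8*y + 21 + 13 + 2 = 4*y^3 - 51*y^2 + 131*y + 36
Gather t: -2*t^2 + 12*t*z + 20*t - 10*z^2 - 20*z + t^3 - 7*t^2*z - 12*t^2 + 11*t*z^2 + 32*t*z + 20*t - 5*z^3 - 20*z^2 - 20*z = t^3 + t^2*(-7*z - 14) + t*(11*z^2 + 44*z + 40) - 5*z^3 - 30*z^2 - 40*z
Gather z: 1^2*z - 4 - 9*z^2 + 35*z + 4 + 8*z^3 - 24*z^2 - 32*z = 8*z^3 - 33*z^2 + 4*z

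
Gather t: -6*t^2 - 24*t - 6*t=-6*t^2 - 30*t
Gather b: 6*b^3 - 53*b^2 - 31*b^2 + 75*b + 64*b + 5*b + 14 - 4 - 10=6*b^3 - 84*b^2 + 144*b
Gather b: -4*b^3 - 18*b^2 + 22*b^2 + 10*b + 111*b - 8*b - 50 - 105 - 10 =-4*b^3 + 4*b^2 + 113*b - 165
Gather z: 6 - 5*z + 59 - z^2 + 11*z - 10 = -z^2 + 6*z + 55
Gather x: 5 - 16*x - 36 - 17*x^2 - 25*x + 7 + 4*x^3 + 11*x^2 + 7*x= 4*x^3 - 6*x^2 - 34*x - 24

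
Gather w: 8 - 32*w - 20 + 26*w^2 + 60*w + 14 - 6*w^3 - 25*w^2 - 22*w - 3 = -6*w^3 + w^2 + 6*w - 1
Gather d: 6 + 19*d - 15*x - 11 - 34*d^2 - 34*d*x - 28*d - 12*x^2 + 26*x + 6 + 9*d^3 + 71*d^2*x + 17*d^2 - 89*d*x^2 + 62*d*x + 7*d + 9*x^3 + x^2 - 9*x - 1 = 9*d^3 + d^2*(71*x - 17) + d*(-89*x^2 + 28*x - 2) + 9*x^3 - 11*x^2 + 2*x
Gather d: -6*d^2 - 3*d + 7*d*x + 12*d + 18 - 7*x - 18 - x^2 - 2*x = -6*d^2 + d*(7*x + 9) - x^2 - 9*x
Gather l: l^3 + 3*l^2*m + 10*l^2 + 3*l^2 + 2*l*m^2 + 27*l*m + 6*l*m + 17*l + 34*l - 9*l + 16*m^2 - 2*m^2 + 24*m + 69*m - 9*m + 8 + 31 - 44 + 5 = l^3 + l^2*(3*m + 13) + l*(2*m^2 + 33*m + 42) + 14*m^2 + 84*m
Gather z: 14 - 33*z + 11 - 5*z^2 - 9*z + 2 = -5*z^2 - 42*z + 27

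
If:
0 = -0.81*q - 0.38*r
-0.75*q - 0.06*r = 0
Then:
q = 0.00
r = 0.00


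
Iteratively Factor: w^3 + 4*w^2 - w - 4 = (w + 4)*(w^2 - 1) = (w + 1)*(w + 4)*(w - 1)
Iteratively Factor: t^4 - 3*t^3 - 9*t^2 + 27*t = (t + 3)*(t^3 - 6*t^2 + 9*t) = (t - 3)*(t + 3)*(t^2 - 3*t) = (t - 3)^2*(t + 3)*(t)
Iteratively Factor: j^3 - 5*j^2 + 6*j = (j)*(j^2 - 5*j + 6) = j*(j - 2)*(j - 3)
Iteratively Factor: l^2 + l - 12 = (l - 3)*(l + 4)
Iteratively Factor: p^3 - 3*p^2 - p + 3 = (p - 1)*(p^2 - 2*p - 3) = (p - 3)*(p - 1)*(p + 1)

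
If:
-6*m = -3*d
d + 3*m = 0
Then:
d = 0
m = 0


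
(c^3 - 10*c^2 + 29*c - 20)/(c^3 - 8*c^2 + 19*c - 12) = (c - 5)/(c - 3)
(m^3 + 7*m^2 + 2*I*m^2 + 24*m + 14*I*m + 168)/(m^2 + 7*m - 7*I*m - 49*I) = (m^2 + 2*I*m + 24)/(m - 7*I)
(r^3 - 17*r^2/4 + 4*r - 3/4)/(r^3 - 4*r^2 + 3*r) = (r - 1/4)/r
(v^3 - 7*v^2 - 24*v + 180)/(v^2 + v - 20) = (v^2 - 12*v + 36)/(v - 4)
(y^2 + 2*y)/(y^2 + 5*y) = (y + 2)/(y + 5)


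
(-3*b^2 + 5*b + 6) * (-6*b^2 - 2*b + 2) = 18*b^4 - 24*b^3 - 52*b^2 - 2*b + 12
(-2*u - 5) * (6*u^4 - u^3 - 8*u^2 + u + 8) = -12*u^5 - 28*u^4 + 21*u^3 + 38*u^2 - 21*u - 40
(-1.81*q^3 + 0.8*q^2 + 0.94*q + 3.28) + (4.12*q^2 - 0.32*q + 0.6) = -1.81*q^3 + 4.92*q^2 + 0.62*q + 3.88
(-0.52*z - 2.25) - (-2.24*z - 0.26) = 1.72*z - 1.99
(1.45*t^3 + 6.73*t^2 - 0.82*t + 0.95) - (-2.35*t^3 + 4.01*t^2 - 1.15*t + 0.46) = 3.8*t^3 + 2.72*t^2 + 0.33*t + 0.49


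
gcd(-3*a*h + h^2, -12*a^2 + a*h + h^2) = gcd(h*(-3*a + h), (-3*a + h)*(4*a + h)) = 3*a - h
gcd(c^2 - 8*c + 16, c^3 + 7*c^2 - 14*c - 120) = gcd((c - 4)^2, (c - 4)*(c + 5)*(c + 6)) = c - 4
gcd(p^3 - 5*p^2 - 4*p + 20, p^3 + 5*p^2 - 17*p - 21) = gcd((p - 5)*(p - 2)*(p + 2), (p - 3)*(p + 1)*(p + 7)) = 1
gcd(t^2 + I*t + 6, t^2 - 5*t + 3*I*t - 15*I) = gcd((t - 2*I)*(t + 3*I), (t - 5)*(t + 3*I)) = t + 3*I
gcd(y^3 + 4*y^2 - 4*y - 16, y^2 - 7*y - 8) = 1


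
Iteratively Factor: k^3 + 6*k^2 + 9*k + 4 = (k + 4)*(k^2 + 2*k + 1) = (k + 1)*(k + 4)*(k + 1)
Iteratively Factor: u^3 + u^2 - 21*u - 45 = (u - 5)*(u^2 + 6*u + 9) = (u - 5)*(u + 3)*(u + 3)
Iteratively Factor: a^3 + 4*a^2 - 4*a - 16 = (a - 2)*(a^2 + 6*a + 8) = (a - 2)*(a + 4)*(a + 2)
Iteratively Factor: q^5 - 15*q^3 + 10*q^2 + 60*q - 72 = (q - 2)*(q^4 + 2*q^3 - 11*q^2 - 12*q + 36) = (q - 2)*(q + 3)*(q^3 - q^2 - 8*q + 12) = (q - 2)^2*(q + 3)*(q^2 + q - 6) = (q - 2)^2*(q + 3)^2*(q - 2)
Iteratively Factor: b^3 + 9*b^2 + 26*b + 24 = (b + 4)*(b^2 + 5*b + 6) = (b + 3)*(b + 4)*(b + 2)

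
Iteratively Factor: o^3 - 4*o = (o - 2)*(o^2 + 2*o) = o*(o - 2)*(o + 2)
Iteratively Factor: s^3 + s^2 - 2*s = (s)*(s^2 + s - 2) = s*(s - 1)*(s + 2)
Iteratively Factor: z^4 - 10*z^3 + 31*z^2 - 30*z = (z - 3)*(z^3 - 7*z^2 + 10*z) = (z - 3)*(z - 2)*(z^2 - 5*z) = (z - 5)*(z - 3)*(z - 2)*(z)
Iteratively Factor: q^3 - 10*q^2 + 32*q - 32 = (q - 4)*(q^2 - 6*q + 8) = (q - 4)^2*(q - 2)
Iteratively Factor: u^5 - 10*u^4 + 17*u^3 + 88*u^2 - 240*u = (u - 4)*(u^4 - 6*u^3 - 7*u^2 + 60*u) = (u - 4)*(u + 3)*(u^3 - 9*u^2 + 20*u) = (u - 5)*(u - 4)*(u + 3)*(u^2 - 4*u) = u*(u - 5)*(u - 4)*(u + 3)*(u - 4)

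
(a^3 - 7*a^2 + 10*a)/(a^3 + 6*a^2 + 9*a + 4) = a*(a^2 - 7*a + 10)/(a^3 + 6*a^2 + 9*a + 4)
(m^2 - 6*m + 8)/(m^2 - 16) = (m - 2)/(m + 4)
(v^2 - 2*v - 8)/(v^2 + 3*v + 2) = (v - 4)/(v + 1)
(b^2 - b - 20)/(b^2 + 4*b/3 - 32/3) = 3*(b - 5)/(3*b - 8)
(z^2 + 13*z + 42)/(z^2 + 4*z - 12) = (z + 7)/(z - 2)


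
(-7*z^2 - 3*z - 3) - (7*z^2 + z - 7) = -14*z^2 - 4*z + 4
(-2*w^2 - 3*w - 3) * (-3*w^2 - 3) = 6*w^4 + 9*w^3 + 15*w^2 + 9*w + 9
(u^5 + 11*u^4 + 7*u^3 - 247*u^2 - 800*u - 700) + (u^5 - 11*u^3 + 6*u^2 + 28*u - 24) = 2*u^5 + 11*u^4 - 4*u^3 - 241*u^2 - 772*u - 724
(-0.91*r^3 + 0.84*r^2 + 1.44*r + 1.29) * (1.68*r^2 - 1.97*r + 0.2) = -1.5288*r^5 + 3.2039*r^4 + 0.5824*r^3 - 0.5016*r^2 - 2.2533*r + 0.258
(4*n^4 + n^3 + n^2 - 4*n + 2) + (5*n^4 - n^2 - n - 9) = 9*n^4 + n^3 - 5*n - 7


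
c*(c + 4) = c^2 + 4*c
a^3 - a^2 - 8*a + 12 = (a - 2)^2*(a + 3)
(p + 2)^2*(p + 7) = p^3 + 11*p^2 + 32*p + 28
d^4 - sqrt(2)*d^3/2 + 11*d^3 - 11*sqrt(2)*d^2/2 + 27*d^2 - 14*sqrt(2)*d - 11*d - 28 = (d + 4)*(d + 7)*(d - sqrt(2))*(d + sqrt(2)/2)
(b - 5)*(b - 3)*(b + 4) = b^3 - 4*b^2 - 17*b + 60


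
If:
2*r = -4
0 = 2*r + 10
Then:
No Solution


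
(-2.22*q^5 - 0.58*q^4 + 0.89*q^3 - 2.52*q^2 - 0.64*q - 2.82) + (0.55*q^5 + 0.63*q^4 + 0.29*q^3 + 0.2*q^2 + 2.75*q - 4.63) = -1.67*q^5 + 0.05*q^4 + 1.18*q^3 - 2.32*q^2 + 2.11*q - 7.45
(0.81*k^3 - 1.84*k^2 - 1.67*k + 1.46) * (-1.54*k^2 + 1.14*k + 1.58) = -1.2474*k^5 + 3.757*k^4 + 1.754*k^3 - 7.0594*k^2 - 0.9742*k + 2.3068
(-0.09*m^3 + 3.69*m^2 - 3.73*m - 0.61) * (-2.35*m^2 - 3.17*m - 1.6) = 0.2115*m^5 - 8.3862*m^4 - 2.7878*m^3 + 7.3536*m^2 + 7.9017*m + 0.976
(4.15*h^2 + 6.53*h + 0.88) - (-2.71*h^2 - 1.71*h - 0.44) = 6.86*h^2 + 8.24*h + 1.32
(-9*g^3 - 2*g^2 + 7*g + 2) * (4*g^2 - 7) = -36*g^5 - 8*g^4 + 91*g^3 + 22*g^2 - 49*g - 14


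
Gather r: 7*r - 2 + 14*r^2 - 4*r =14*r^2 + 3*r - 2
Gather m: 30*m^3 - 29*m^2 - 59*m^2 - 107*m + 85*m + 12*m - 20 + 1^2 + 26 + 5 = 30*m^3 - 88*m^2 - 10*m + 12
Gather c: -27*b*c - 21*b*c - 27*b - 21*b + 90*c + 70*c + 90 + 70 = -48*b + c*(160 - 48*b) + 160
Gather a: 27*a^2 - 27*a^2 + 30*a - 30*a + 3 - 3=0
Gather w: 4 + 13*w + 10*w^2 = 10*w^2 + 13*w + 4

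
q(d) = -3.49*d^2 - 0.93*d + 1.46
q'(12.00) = -84.69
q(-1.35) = -3.65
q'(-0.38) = 1.72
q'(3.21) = -23.34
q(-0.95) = -0.81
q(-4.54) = -66.25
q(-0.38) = 1.31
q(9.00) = -289.60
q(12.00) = -512.26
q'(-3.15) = 21.06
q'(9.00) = -63.75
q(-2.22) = -13.68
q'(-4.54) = 30.76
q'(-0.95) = 5.70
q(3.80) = -52.47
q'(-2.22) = 14.57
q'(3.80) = -27.45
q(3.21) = -37.49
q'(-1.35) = 8.49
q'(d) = -6.98*d - 0.93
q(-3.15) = -30.24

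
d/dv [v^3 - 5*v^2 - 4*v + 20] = 3*v^2 - 10*v - 4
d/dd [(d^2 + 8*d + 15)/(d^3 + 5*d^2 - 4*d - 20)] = (-d^2 - 6*d - 4)/(d^4 - 8*d^2 + 16)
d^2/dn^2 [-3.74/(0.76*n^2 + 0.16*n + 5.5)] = (4.320448*n^2 + 0.909568*n - 3.74*(1.52*n + 0.16)*(3.04*n + 0.32) + 31.2664)/(0.76*n^2 + 0.16*n + 5.5)^3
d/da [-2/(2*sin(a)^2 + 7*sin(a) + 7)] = 2*(4*sin(a) + 7)*cos(a)/(7*sin(a) - cos(2*a) + 8)^2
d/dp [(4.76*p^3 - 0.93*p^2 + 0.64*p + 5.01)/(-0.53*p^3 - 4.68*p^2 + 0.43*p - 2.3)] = (-22.7697*p^4 + 4.772*p^3 - 22.2828*p^2 + 51.1716*p - 3.6263)/(0.2809*p^6 + 4.9608*p^5 + 21.4466*p^4 - 1.5868*p^3 + 21.7129*p^2 - 1.978*p + 5.29)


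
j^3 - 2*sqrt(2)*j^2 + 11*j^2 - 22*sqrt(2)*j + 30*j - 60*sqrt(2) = (j + 5)*(j + 6)*(j - 2*sqrt(2))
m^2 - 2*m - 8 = (m - 4)*(m + 2)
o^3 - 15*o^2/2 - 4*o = o*(o - 8)*(o + 1/2)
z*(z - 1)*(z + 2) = z^3 + z^2 - 2*z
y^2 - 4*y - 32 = (y - 8)*(y + 4)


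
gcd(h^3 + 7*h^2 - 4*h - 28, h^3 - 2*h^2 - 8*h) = h + 2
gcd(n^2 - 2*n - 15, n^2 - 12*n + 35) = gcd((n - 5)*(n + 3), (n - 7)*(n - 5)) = n - 5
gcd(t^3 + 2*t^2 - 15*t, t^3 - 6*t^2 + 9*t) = t^2 - 3*t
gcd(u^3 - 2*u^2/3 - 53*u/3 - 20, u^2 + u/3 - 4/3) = u + 4/3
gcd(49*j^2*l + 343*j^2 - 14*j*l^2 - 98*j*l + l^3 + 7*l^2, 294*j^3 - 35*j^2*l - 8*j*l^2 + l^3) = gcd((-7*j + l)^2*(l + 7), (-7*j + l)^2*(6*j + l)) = 49*j^2 - 14*j*l + l^2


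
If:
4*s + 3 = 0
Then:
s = -3/4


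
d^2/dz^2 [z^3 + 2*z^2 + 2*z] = 6*z + 4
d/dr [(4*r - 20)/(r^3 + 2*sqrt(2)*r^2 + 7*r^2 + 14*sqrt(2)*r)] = 4*(r*(r^2 + 2*sqrt(2)*r + 7*r + 14*sqrt(2)) - (r - 5)*(3*r^2 + 4*sqrt(2)*r + 14*r + 14*sqrt(2)))/(r^2*(r^2 + 2*sqrt(2)*r + 7*r + 14*sqrt(2))^2)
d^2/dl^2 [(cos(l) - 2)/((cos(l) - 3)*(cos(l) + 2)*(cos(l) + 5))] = 2*(-175*(1 - cos(l)^2)^2 - 2*cos(l)^7 + 3*cos(l)^6 + 17*cos(l)^5 - 259*cos(l)^3 + 566*cos(l)^2 - 336*cos(l) - 637)/((cos(l) - 3)^3*(cos(l) + 2)^3*(cos(l) + 5)^3)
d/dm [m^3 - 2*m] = 3*m^2 - 2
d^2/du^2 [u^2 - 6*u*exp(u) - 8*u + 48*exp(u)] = -6*u*exp(u) + 36*exp(u) + 2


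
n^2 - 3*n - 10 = (n - 5)*(n + 2)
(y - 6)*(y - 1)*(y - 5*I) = y^3 - 7*y^2 - 5*I*y^2 + 6*y + 35*I*y - 30*I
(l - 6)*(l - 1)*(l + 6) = l^3 - l^2 - 36*l + 36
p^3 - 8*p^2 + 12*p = p*(p - 6)*(p - 2)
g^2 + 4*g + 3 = (g + 1)*(g + 3)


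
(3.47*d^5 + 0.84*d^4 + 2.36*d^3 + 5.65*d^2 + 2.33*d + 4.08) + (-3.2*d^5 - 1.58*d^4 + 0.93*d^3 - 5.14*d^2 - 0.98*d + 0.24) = 0.27*d^5 - 0.74*d^4 + 3.29*d^3 + 0.510000000000001*d^2 + 1.35*d + 4.32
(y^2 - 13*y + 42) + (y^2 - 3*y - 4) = 2*y^2 - 16*y + 38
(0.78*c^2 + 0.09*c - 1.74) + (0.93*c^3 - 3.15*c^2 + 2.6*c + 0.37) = 0.93*c^3 - 2.37*c^2 + 2.69*c - 1.37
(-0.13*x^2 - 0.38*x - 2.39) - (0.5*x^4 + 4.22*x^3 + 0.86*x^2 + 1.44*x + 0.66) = -0.5*x^4 - 4.22*x^3 - 0.99*x^2 - 1.82*x - 3.05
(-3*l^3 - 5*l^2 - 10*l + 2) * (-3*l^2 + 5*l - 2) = 9*l^5 + 11*l^3 - 46*l^2 + 30*l - 4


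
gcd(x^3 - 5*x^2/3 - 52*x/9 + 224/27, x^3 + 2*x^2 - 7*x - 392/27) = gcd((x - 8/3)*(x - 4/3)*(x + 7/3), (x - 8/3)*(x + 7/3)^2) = x^2 - x/3 - 56/9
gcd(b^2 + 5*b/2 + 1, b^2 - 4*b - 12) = b + 2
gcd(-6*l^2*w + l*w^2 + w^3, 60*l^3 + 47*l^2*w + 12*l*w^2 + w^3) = 3*l + w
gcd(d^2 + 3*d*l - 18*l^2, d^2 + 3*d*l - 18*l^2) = d^2 + 3*d*l - 18*l^2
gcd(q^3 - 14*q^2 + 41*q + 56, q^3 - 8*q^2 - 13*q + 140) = q - 7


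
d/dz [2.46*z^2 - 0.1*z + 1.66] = 4.92*z - 0.1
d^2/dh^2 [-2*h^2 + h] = -4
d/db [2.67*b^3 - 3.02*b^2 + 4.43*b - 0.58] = 8.01*b^2 - 6.04*b + 4.43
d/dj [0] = 0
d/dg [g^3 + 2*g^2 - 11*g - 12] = 3*g^2 + 4*g - 11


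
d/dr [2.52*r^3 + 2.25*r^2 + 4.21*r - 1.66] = 7.56*r^2 + 4.5*r + 4.21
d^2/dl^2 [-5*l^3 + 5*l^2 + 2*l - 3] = 10 - 30*l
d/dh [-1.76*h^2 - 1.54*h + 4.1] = -3.52*h - 1.54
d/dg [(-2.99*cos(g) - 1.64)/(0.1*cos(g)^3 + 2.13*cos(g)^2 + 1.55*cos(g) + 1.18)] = (-0.598*cos(g)^3 - 6.8607*cos(g)^2 - 6.9864*cos(g) + 0.9862)*sin(g)/(0.01*cos(g)^6 + 0.426*cos(g)^5 + 4.8469*cos(g)^4 + 6.839*cos(g)^3 + 7.4293*cos(g)^2 + 3.658*cos(g) + 1.3924)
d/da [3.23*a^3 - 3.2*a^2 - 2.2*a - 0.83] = 9.69*a^2 - 6.4*a - 2.2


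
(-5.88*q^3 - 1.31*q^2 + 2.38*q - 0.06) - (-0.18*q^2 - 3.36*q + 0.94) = -5.88*q^3 - 1.13*q^2 + 5.74*q - 1.0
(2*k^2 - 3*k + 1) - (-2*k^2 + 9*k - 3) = 4*k^2 - 12*k + 4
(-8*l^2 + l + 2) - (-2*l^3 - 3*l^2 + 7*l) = 2*l^3 - 5*l^2 - 6*l + 2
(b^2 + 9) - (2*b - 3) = b^2 - 2*b + 12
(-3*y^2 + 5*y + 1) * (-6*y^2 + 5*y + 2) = 18*y^4 - 45*y^3 + 13*y^2 + 15*y + 2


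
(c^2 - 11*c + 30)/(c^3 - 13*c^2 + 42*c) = (c - 5)/(c*(c - 7))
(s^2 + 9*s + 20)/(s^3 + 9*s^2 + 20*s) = 1/s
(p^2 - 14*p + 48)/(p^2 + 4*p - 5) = (p^2 - 14*p + 48)/(p^2 + 4*p - 5)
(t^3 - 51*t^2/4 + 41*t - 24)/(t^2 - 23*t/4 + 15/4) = (t^2 - 12*t + 32)/(t - 5)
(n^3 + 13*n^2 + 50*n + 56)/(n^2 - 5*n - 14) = (n^2 + 11*n + 28)/(n - 7)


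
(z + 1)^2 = z^2 + 2*z + 1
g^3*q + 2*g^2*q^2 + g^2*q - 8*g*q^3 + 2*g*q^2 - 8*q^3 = (g - 2*q)*(g + 4*q)*(g*q + q)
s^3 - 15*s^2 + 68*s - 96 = (s - 8)*(s - 4)*(s - 3)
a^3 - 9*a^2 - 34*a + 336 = (a - 8)*(a - 7)*(a + 6)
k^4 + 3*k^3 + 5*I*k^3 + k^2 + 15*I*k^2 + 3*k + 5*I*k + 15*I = (k + 3)*(k - I)*(k + I)*(k + 5*I)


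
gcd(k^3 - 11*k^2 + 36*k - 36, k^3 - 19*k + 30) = k^2 - 5*k + 6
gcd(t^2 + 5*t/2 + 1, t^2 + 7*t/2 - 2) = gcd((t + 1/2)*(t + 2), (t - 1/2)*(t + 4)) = 1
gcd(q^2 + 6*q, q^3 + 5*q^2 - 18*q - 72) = q + 6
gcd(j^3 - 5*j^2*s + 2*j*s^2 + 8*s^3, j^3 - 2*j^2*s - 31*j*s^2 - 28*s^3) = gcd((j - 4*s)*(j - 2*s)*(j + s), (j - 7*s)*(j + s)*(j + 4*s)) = j + s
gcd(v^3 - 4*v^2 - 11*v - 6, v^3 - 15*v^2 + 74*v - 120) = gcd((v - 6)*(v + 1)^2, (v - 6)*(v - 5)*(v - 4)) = v - 6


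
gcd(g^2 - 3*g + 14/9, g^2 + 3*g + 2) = 1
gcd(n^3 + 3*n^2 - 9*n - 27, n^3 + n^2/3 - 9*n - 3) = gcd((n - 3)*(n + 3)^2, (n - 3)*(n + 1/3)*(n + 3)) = n^2 - 9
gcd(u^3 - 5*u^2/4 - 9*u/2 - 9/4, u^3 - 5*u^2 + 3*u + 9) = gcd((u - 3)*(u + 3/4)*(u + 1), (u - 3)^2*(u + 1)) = u^2 - 2*u - 3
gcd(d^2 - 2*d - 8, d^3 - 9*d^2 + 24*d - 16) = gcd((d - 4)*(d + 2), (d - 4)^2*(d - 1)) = d - 4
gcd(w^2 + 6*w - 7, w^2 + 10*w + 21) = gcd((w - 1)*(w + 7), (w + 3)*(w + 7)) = w + 7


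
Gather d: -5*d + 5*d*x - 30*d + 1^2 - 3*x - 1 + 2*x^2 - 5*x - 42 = d*(5*x - 35) + 2*x^2 - 8*x - 42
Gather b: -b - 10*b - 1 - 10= -11*b - 11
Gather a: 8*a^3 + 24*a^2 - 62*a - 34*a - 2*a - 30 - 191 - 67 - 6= 8*a^3 + 24*a^2 - 98*a - 294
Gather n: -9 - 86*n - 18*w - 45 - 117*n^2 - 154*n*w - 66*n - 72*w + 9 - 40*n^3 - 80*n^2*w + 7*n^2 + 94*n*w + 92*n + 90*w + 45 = -40*n^3 + n^2*(-80*w - 110) + n*(-60*w - 60)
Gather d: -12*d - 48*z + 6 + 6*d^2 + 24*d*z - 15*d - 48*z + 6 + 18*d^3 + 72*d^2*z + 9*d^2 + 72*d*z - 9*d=18*d^3 + d^2*(72*z + 15) + d*(96*z - 36) - 96*z + 12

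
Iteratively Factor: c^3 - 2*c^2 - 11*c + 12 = (c - 4)*(c^2 + 2*c - 3) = (c - 4)*(c - 1)*(c + 3)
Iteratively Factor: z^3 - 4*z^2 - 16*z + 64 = (z - 4)*(z^2 - 16) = (z - 4)*(z + 4)*(z - 4)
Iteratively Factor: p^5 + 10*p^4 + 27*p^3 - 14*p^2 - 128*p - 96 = (p + 3)*(p^4 + 7*p^3 + 6*p^2 - 32*p - 32) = (p + 3)*(p + 4)*(p^3 + 3*p^2 - 6*p - 8) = (p - 2)*(p + 3)*(p + 4)*(p^2 + 5*p + 4) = (p - 2)*(p + 3)*(p + 4)^2*(p + 1)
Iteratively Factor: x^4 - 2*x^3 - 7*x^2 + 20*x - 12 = (x - 2)*(x^3 - 7*x + 6) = (x - 2)*(x - 1)*(x^2 + x - 6) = (x - 2)*(x - 1)*(x + 3)*(x - 2)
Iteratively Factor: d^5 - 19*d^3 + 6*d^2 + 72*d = (d)*(d^4 - 19*d^2 + 6*d + 72) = d*(d + 4)*(d^3 - 4*d^2 - 3*d + 18) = d*(d + 2)*(d + 4)*(d^2 - 6*d + 9) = d*(d - 3)*(d + 2)*(d + 4)*(d - 3)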